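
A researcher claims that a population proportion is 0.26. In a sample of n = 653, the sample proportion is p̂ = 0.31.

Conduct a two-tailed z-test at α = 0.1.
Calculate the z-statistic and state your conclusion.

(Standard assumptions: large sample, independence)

H₀: p = 0.26, H₁: p ≠ 0.26
Standard error: SE = √(p₀(1-p₀)/n) = √(0.26×0.74/653) = 0.017165
z-statistic: z = (p̂ - p₀)/SE = (0.31 - 0.26)/0.017165 = 2.9129
Critical value: z_0.05 = ±1.645
p-value = 0.0036
Decision: reject H₀ at α = 0.1

Answer: z = 2.9129, reject H₀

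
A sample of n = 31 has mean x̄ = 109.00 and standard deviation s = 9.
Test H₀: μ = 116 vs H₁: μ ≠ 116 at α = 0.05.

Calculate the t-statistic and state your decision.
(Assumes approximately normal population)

df = n - 1 = 30
SE = s/√n = 9/√31 = 1.6164
t = (x̄ - μ₀)/SE = (109.00 - 116)/1.6164 = -4.3306
Critical value: t_{0.025,30} = ±2.042
p-value ≈ 0.0002
Decision: reject H₀

Answer: t = -4.3306, reject H₀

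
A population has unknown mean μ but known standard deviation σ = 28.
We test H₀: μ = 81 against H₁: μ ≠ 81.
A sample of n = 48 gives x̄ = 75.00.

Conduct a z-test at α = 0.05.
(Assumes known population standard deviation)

Standard error: SE = σ/√n = 28/√48 = 4.0415
z-statistic: z = (x̄ - μ₀)/SE = (75.00 - 81)/4.0415 = -1.4846
Critical value: ±1.960
p-value = 0.1376
Decision: fail to reject H₀

Answer: z = -1.4846, fail to reject H₀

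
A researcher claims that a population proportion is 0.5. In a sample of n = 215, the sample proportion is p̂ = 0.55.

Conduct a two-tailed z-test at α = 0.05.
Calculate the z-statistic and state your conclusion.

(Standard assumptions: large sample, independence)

H₀: p = 0.5, H₁: p ≠ 0.5
Standard error: SE = √(p₀(1-p₀)/n) = √(0.5×0.5/215) = 0.034100
z-statistic: z = (p̂ - p₀)/SE = (0.55 - 0.5)/0.034100 = 1.4663
Critical value: z_0.025 = ±1.960
p-value = 0.1426
Decision: fail to reject H₀ at α = 0.05

Answer: z = 1.4663, fail to reject H₀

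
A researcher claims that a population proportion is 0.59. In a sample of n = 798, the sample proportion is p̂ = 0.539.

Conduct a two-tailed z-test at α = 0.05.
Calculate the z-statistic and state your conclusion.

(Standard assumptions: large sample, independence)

Answer: z = -2.9292, reject H₀

Derivation:
H₀: p = 0.59, H₁: p ≠ 0.59
Standard error: SE = √(p₀(1-p₀)/n) = √(0.59×0.41/798) = 0.017411
z-statistic: z = (p̂ - p₀)/SE = (0.539 - 0.59)/0.017411 = -2.9292
Critical value: z_0.025 = ±1.960
p-value = 0.0034
Decision: reject H₀ at α = 0.05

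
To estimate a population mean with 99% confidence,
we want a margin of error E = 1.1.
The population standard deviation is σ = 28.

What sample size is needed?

z_0.005 = 2.576
n = (z×σ/E)² = (2.576×28/1.1)²
n = 4299.5441
Round up: n = 4300

Answer: n = 4300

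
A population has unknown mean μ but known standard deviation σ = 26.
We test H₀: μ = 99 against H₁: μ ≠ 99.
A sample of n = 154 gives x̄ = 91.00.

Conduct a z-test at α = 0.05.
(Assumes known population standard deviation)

Answer: z = -3.8184, reject H₀

Derivation:
Standard error: SE = σ/√n = 26/√154 = 2.0951
z-statistic: z = (x̄ - μ₀)/SE = (91.00 - 99)/2.0951 = -3.8184
Critical value: ±1.960
p-value = 0.0001
Decision: reject H₀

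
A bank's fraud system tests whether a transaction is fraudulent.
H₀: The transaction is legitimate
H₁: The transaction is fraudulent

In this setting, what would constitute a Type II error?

Type I error: rejecting H₀ when it is actually true (false positive).
Type II error: failing to reject H₀ when H₁ is actually true (false negative).

Answer: Allowing a fraudulent transaction to go through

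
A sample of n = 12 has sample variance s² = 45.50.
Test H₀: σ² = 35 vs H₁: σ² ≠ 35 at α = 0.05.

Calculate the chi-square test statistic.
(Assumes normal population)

Answer: χ² = 14.3000, fail to reject H₀

Derivation:
df = n - 1 = 11
χ² = (n-1)s²/σ₀² = 11×45.50/35 = 14.3000
Critical values: χ²_{0.975,11} = 3.816, χ²_{0.025,11} = 21.920
Rejection region: χ² < 3.816 or χ² > 21.920
Decision: fail to reject H₀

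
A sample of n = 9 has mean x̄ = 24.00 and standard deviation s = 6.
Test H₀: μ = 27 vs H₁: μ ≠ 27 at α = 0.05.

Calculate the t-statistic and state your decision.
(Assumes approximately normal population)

df = n - 1 = 8
SE = s/√n = 6/√9 = 2.0000
t = (x̄ - μ₀)/SE = (24.00 - 27)/2.0000 = -1.5000
Critical value: t_{0.025,8} = ±2.306
p-value ≈ 0.1720
Decision: fail to reject H₀

Answer: t = -1.5000, fail to reject H₀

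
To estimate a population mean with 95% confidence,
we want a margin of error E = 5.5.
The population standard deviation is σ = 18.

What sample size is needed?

Answer: n = 42

Derivation:
z_0.025 = 1.960
n = (z×σ/E)² = (1.960×18/5.5)²
n = 41.1464
Round up: n = 42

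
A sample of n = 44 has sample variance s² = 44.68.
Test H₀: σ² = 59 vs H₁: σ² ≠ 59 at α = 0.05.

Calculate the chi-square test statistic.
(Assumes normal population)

df = n - 1 = 43
χ² = (n-1)s²/σ₀² = 43×44.68/59 = 32.5634
Critical values: χ²_{0.975,43} = 26.785, χ²_{0.025,43} = 62.990
Rejection region: χ² < 26.785 or χ² > 62.990
Decision: fail to reject H₀

Answer: χ² = 32.5634, fail to reject H₀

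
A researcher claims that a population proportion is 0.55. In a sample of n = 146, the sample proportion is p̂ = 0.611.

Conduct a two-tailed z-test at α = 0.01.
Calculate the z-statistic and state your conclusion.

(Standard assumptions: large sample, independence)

Answer: z = 1.4816, fail to reject H₀

Derivation:
H₀: p = 0.55, H₁: p ≠ 0.55
Standard error: SE = √(p₀(1-p₀)/n) = √(0.55×0.45/146) = 0.041173
z-statistic: z = (p̂ - p₀)/SE = (0.611 - 0.55)/0.041173 = 1.4816
Critical value: z_0.005 = ±2.576
p-value = 0.1384
Decision: fail to reject H₀ at α = 0.01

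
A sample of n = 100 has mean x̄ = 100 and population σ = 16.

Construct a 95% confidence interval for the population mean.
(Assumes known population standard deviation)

Answer: (96.8640, 103.1360)

Derivation:
Confidence level: 95%, α = 0.05
z_0.025 = 1.960
SE = σ/√n = 16/√100 = 1.6000
Margin of error = 1.960 × 1.6000 = 3.1360
CI: x̄ ± margin = 100 ± 3.1360
CI: (96.8640, 103.1360)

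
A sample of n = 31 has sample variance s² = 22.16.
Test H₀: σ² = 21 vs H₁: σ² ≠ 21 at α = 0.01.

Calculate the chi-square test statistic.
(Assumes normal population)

df = n - 1 = 30
χ² = (n-1)s²/σ₀² = 30×22.16/21 = 31.6571
Critical values: χ²_{0.995,30} = 13.787, χ²_{0.005,30} = 53.672
Rejection region: χ² < 13.787 or χ² > 53.672
Decision: fail to reject H₀

Answer: χ² = 31.6571, fail to reject H₀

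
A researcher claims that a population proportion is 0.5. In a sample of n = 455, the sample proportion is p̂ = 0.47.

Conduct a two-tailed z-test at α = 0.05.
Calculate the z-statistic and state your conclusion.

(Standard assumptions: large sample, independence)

Answer: z = -1.2799, fail to reject H₀

Derivation:
H₀: p = 0.5, H₁: p ≠ 0.5
Standard error: SE = √(p₀(1-p₀)/n) = √(0.5×0.5/455) = 0.023440
z-statistic: z = (p̂ - p₀)/SE = (0.47 - 0.5)/0.023440 = -1.2799
Critical value: z_0.025 = ±1.960
p-value = 0.2006
Decision: fail to reject H₀ at α = 0.05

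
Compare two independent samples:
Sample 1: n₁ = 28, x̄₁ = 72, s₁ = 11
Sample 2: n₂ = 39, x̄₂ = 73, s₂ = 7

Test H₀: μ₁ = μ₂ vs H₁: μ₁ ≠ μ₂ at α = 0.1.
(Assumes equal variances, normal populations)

Answer: t = -0.4545, fail to reject H₀

Derivation:
Pooled variance: s²_p = [27×11² + 38×7²]/(65) = 78.9077
s_p = 8.8830
SE = s_p×√(1/n₁ + 1/n₂) = 8.8830×√(1/28 + 1/39) = 2.2003
t = (x̄₁ - x̄₂)/SE = (72 - 73)/2.2003 = -0.4545
df = 65, t-critical = ±1.669
Decision: fail to reject H₀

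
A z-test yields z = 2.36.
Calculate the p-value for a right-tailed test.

Answer: p-value ≈ 0.0091

Derivation:
For z = 2.36:
p = P(Z > 2.36) = 1 - Φ(2.36) = 0.0091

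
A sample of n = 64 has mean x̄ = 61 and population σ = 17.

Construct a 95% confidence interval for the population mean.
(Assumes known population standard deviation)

Answer: (56.8350, 65.1650)

Derivation:
Confidence level: 95%, α = 0.05
z_0.025 = 1.960
SE = σ/√n = 17/√64 = 2.1250
Margin of error = 1.960 × 2.1250 = 4.1650
CI: x̄ ± margin = 61 ± 4.1650
CI: (56.8350, 65.1650)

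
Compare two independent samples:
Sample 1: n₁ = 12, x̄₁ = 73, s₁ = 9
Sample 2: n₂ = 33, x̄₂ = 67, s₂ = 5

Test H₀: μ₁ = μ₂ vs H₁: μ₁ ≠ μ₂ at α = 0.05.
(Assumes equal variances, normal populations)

Pooled variance: s²_p = [11×9² + 32×5²]/(43) = 39.3256
s_p = 6.2710
SE = s_p×√(1/n₁ + 1/n₂) = 6.2710×√(1/12 + 1/33) = 2.1140
t = (x̄₁ - x̄₂)/SE = (73 - 67)/2.1140 = 2.8382
df = 43, t-critical = ±2.017
Decision: reject H₀

Answer: t = 2.8382, reject H₀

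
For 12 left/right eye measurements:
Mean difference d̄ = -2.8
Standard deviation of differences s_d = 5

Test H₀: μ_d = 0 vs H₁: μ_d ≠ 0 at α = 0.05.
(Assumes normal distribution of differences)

df = n - 1 = 11
SE = s_d/√n = 5/√12 = 1.4434
t = d̄/SE = -2.8/1.4434 = -1.9399
Critical value: t_{0.025,11} = ±2.201
p-value ≈ 0.0785
Decision: fail to reject H₀

Answer: t = -1.9399, fail to reject H₀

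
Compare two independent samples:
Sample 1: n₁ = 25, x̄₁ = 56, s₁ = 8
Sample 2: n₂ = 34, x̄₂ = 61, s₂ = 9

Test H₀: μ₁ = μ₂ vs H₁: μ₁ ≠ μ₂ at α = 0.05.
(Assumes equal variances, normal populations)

Answer: t = -2.2086, reject H₀

Derivation:
Pooled variance: s²_p = [24×8² + 33×9²]/(57) = 73.8421
s_p = 8.5931
SE = s_p×√(1/n₁ + 1/n₂) = 8.5931×√(1/25 + 1/34) = 2.2639
t = (x̄₁ - x̄₂)/SE = (56 - 61)/2.2639 = -2.2086
df = 57, t-critical = ±2.002
Decision: reject H₀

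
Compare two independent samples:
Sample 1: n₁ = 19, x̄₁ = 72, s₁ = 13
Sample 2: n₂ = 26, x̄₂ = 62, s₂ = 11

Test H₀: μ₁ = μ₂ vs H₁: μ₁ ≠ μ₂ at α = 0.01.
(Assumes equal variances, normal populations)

Answer: t = 2.7893, reject H₀

Derivation:
Pooled variance: s²_p = [18×13² + 25×11²]/(43) = 141.0930
s_p = 11.8783
SE = s_p×√(1/n₁ + 1/n₂) = 11.8783×√(1/19 + 1/26) = 3.5851
t = (x̄₁ - x̄₂)/SE = (72 - 62)/3.5851 = 2.7893
df = 43, t-critical = ±2.695
Decision: reject H₀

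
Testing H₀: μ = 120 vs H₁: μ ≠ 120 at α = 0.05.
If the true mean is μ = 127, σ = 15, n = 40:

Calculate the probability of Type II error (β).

Answer: β ≈ 0.1607

Derivation:
SE = σ/√n = 15/√40 = 2.3717
Critical values: μ₀ ± z_0.025×SE = 120 ± 1.960×2.3717
Acceptance region: (115.3515, 124.6485)
Under H₁ (μ = 127): z_high = (124.6485 - 127)/2.3717 = -0.9915, z_low = (115.3515 - 127)/2.3717 = -4.9115
β = P(not reject | H₁) = Φ(-0.9915) - Φ(-4.9115) ≈ 0.1607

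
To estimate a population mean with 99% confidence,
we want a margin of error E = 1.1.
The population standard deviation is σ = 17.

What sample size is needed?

z_0.005 = 2.576
n = (z×σ/E)² = (2.576×17/1.1)²
n = 1584.9085
Round up: n = 1585

Answer: n = 1585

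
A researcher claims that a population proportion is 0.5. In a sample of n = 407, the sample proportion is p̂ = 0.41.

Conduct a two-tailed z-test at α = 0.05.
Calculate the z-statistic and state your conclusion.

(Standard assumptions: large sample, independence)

Answer: z = -3.6314, reject H₀

Derivation:
H₀: p = 0.5, H₁: p ≠ 0.5
Standard error: SE = √(p₀(1-p₀)/n) = √(0.5×0.5/407) = 0.024784
z-statistic: z = (p̂ - p₀)/SE = (0.41 - 0.5)/0.024784 = -3.6314
Critical value: z_0.025 = ±1.960
p-value = 0.0003
Decision: reject H₀ at α = 0.05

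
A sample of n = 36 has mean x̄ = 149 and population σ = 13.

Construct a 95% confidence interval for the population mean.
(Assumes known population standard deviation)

Answer: (144.7533, 153.2467)

Derivation:
Confidence level: 95%, α = 0.05
z_0.025 = 1.960
SE = σ/√n = 13/√36 = 2.1667
Margin of error = 1.960 × 2.1667 = 4.2467
CI: x̄ ± margin = 149 ± 4.2467
CI: (144.7533, 153.2467)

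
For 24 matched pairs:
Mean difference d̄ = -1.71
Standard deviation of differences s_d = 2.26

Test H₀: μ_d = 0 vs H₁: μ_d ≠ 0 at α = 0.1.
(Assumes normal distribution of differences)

df = n - 1 = 23
SE = s_d/√n = 2.26/√24 = 0.4613
t = d̄/SE = -1.71/0.4613 = -3.7069
Critical value: t_{0.05,23} = ±1.714
p-value ≈ 0.0012
Decision: reject H₀

Answer: t = -3.7069, reject H₀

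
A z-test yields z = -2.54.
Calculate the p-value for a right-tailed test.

Answer: p-value ≈ 0.9945

Derivation:
For z = -2.54:
p = P(Z > -2.54) = 1 - Φ(-2.54) = 0.9945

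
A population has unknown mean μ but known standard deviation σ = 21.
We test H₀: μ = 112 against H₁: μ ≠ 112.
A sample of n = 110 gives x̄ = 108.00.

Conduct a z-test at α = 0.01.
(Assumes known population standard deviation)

Standard error: SE = σ/√n = 21/√110 = 2.0023
z-statistic: z = (x̄ - μ₀)/SE = (108.00 - 112)/2.0023 = -1.9977
Critical value: ±2.576
p-value = 0.0457
Decision: fail to reject H₀

Answer: z = -1.9977, fail to reject H₀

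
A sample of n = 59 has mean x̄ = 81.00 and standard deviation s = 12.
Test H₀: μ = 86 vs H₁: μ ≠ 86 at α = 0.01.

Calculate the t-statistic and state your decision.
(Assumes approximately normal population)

df = n - 1 = 58
SE = s/√n = 12/√59 = 1.5623
t = (x̄ - μ₀)/SE = (81.00 - 86)/1.5623 = -3.2004
Critical value: t_{0.005,58} = ±2.663
p-value ≈ 0.0022
Decision: reject H₀

Answer: t = -3.2004, reject H₀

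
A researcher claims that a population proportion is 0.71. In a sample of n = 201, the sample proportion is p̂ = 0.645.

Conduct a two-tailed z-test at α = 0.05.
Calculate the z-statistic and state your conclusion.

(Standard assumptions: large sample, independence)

H₀: p = 0.71, H₁: p ≠ 0.71
Standard error: SE = √(p₀(1-p₀)/n) = √(0.71×0.29/201) = 0.032006
z-statistic: z = (p̂ - p₀)/SE = (0.645 - 0.71)/0.032006 = -2.0309
Critical value: z_0.025 = ±1.960
p-value = 0.0423
Decision: reject H₀ at α = 0.05

Answer: z = -2.0309, reject H₀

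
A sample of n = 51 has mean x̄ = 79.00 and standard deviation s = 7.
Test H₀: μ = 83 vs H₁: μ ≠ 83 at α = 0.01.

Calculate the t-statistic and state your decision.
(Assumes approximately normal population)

Answer: t = -4.0808, reject H₀

Derivation:
df = n - 1 = 50
SE = s/√n = 7/√51 = 0.9802
t = (x̄ - μ₀)/SE = (79.00 - 83)/0.9802 = -4.0808
Critical value: t_{0.005,50} = ±2.678
p-value ≈ 0.0002
Decision: reject H₀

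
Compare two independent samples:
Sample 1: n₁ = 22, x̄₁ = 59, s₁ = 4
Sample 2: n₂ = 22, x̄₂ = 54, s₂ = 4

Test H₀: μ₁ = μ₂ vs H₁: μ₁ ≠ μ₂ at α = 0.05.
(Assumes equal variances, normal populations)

Answer: t = 4.1459, reject H₀

Derivation:
Pooled variance: s²_p = [21×4² + 21×4²]/(42) = 16.0000
s_p = 4.0000
SE = s_p×√(1/n₁ + 1/n₂) = 4.0000×√(1/22 + 1/22) = 1.2060
t = (x̄₁ - x̄₂)/SE = (59 - 54)/1.2060 = 4.1459
df = 42, t-critical = ±2.018
Decision: reject H₀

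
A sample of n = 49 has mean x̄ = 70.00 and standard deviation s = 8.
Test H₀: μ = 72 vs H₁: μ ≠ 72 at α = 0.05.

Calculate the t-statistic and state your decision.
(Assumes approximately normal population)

df = n - 1 = 48
SE = s/√n = 8/√49 = 1.1429
t = (x̄ - μ₀)/SE = (70.00 - 72)/1.1429 = -1.7499
Critical value: t_{0.025,48} = ±2.011
p-value ≈ 0.0865
Decision: fail to reject H₀

Answer: t = -1.7499, fail to reject H₀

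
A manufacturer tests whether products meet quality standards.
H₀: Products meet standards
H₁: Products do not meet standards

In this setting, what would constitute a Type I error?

Type I error (α): Rejecting H₀ when H₀ is true
Type II error (β): Failing to reject H₀ when H₁ is true

Answer: Rejecting good products that actually meet standards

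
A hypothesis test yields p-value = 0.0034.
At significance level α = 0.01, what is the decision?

Answer: reject H₀

Derivation:
Compare p-value to α:
0.0034 < 0.01
Decision: reject H₀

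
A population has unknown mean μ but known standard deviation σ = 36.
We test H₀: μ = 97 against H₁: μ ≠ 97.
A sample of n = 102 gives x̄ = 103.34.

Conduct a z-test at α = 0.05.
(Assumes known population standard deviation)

Standard error: SE = σ/√n = 36/√102 = 3.5645
z-statistic: z = (x̄ - μ₀)/SE = (103.34 - 97)/3.5645 = 1.7787
Critical value: ±1.960
p-value = 0.0753
Decision: fail to reject H₀

Answer: z = 1.7787, fail to reject H₀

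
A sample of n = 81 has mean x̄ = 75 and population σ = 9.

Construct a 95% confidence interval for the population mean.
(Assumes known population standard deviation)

Answer: (73.0400, 76.9600)

Derivation:
Confidence level: 95%, α = 0.05
z_0.025 = 1.960
SE = σ/√n = 9/√81 = 1.0000
Margin of error = 1.960 × 1.0000 = 1.9600
CI: x̄ ± margin = 75 ± 1.9600
CI: (73.0400, 76.9600)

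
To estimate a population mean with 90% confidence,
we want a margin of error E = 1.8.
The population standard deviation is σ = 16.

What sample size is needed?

z_0.05 = 1.645
n = (z×σ/E)² = (1.645×16/1.8)²
n = 213.8094
Round up: n = 214

Answer: n = 214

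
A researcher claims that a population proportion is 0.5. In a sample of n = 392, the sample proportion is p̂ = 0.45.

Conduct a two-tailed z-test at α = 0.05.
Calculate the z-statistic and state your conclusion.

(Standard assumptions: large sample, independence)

Answer: z = -1.9799, reject H₀

Derivation:
H₀: p = 0.5, H₁: p ≠ 0.5
Standard error: SE = √(p₀(1-p₀)/n) = √(0.5×0.5/392) = 0.025254
z-statistic: z = (p̂ - p₀)/SE = (0.45 - 0.5)/0.025254 = -1.9799
Critical value: z_0.025 = ±1.960
p-value = 0.0477
Decision: reject H₀ at α = 0.05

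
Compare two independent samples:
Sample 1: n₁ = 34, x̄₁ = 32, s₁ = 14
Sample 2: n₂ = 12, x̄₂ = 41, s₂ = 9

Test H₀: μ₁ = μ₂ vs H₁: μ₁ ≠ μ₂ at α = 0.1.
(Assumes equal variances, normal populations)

Answer: t = -2.0726, reject H₀

Derivation:
Pooled variance: s²_p = [33×14² + 11×9²]/(44) = 167.2500
s_p = 12.9325
SE = s_p×√(1/n₁ + 1/n₂) = 12.9325×√(1/34 + 1/12) = 4.3424
t = (x̄₁ - x̄₂)/SE = (32 - 41)/4.3424 = -2.0726
df = 44, t-critical = ±1.680
Decision: reject H₀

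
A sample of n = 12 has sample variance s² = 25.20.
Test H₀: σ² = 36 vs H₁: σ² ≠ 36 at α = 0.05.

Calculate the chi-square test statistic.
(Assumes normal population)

Answer: χ² = 7.7000, fail to reject H₀

Derivation:
df = n - 1 = 11
χ² = (n-1)s²/σ₀² = 11×25.20/36 = 7.7000
Critical values: χ²_{0.975,11} = 3.816, χ²_{0.025,11} = 21.920
Rejection region: χ² < 3.816 or χ² > 21.920
Decision: fail to reject H₀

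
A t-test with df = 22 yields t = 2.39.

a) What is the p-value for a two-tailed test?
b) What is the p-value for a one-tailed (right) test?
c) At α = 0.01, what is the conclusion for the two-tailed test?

Answer: a) 0.0258, b) 0.0129, c) fail to reject H₀

Derivation:
Using t-distribution with df = 22:
a) Two-tailed: p = 2×P(T > 2.39) = 0.0258
b) One-tailed: p = P(T > 2.39) = 0.0129
c) 0.0258 ≥ 0.01, fail to reject H₀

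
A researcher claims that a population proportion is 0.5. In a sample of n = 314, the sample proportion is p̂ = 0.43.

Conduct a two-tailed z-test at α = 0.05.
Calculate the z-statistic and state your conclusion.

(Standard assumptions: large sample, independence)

H₀: p = 0.5, H₁: p ≠ 0.5
Standard error: SE = √(p₀(1-p₀)/n) = √(0.5×0.5/314) = 0.028217
z-statistic: z = (p̂ - p₀)/SE = (0.43 - 0.5)/0.028217 = -2.4808
Critical value: z_0.025 = ±1.960
p-value = 0.0131
Decision: reject H₀ at α = 0.05

Answer: z = -2.4808, reject H₀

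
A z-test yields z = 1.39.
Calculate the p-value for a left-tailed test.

Answer: p-value ≈ 0.9177

Derivation:
For z = 1.39:
p = P(Z < 1.39) = Φ(1.39) = 0.9177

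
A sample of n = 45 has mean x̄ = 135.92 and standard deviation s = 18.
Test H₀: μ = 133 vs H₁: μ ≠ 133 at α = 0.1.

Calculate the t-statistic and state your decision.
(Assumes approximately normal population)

df = n - 1 = 44
SE = s/√n = 18/√45 = 2.6833
t = (x̄ - μ₀)/SE = (135.92 - 133)/2.6833 = 1.0882
Critical value: t_{0.05,44} = ±1.680
p-value ≈ 0.2824
Decision: fail to reject H₀

Answer: t = 1.0882, fail to reject H₀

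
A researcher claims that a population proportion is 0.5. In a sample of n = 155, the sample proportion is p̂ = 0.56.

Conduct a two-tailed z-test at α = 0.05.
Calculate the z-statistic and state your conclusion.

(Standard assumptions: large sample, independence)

H₀: p = 0.5, H₁: p ≠ 0.5
Standard error: SE = √(p₀(1-p₀)/n) = √(0.5×0.5/155) = 0.040161
z-statistic: z = (p̂ - p₀)/SE = (0.56 - 0.5)/0.040161 = 1.4940
Critical value: z_0.025 = ±1.960
p-value = 0.1352
Decision: fail to reject H₀ at α = 0.05

Answer: z = 1.4940, fail to reject H₀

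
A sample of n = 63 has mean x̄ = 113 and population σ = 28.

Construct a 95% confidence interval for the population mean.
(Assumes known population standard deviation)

Confidence level: 95%, α = 0.05
z_0.025 = 1.960
SE = σ/√n = 28/√63 = 3.5277
Margin of error = 1.960 × 3.5277 = 6.9143
CI: x̄ ± margin = 113 ± 6.9143
CI: (106.0857, 119.9143)

Answer: (106.0857, 119.9143)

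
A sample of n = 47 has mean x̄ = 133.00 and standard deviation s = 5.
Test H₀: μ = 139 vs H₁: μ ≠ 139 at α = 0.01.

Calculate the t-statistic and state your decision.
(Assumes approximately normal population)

Answer: t = -8.2271, reject H₀

Derivation:
df = n - 1 = 46
SE = s/√n = 5/√47 = 0.7293
t = (x̄ - μ₀)/SE = (133.00 - 139)/0.7293 = -8.2271
Critical value: t_{0.005,46} = ±2.687
p-value < 0.0001
Decision: reject H₀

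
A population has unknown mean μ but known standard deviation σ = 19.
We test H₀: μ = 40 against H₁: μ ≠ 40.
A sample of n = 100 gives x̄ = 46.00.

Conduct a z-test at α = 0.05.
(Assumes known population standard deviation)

Standard error: SE = σ/√n = 19/√100 = 1.9000
z-statistic: z = (x̄ - μ₀)/SE = (46.00 - 40)/1.9000 = 3.1579
Critical value: ±1.960
p-value = 0.0016
Decision: reject H₀

Answer: z = 3.1579, reject H₀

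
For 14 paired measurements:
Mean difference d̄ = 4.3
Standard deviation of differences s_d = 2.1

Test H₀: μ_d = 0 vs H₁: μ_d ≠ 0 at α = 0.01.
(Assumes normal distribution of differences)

df = n - 1 = 13
SE = s_d/√n = 2.1/√14 = 0.5612
t = d̄/SE = 4.3/0.5612 = 7.6622
Critical value: t_{0.005,13} = ±3.012
p-value < 0.0001
Decision: reject H₀

Answer: t = 7.6622, reject H₀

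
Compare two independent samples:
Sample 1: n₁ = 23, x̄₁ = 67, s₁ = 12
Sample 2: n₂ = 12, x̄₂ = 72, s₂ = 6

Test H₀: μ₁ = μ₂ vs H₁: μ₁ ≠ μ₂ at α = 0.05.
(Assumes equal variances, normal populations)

Pooled variance: s²_p = [22×12² + 11×6²]/(33) = 108.0000
s_p = 10.3923
SE = s_p×√(1/n₁ + 1/n₂) = 10.3923×√(1/23 + 1/12) = 3.7008
t = (x̄₁ - x̄₂)/SE = (67 - 72)/3.7008 = -1.3511
df = 33, t-critical = ±2.035
Decision: fail to reject H₀

Answer: t = -1.3511, fail to reject H₀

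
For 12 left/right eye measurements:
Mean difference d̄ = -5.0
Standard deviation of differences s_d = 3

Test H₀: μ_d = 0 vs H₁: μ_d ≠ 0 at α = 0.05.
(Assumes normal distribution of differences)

df = n - 1 = 11
SE = s_d/√n = 3/√12 = 0.8660
t = d̄/SE = -5.0/0.8660 = -5.7737
Critical value: t_{0.025,11} = ±2.201
p-value ≈ 0.0001
Decision: reject H₀

Answer: t = -5.7737, reject H₀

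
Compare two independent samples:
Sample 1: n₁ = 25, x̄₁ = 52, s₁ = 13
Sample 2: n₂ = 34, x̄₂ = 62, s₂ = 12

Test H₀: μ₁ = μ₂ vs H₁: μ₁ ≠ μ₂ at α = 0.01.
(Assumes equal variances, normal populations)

Pooled variance: s²_p = [24×13² + 33×12²]/(57) = 154.5263
s_p = 12.4309
SE = s_p×√(1/n₁ + 1/n₂) = 12.4309×√(1/25 + 1/34) = 3.2751
t = (x̄₁ - x̄₂)/SE = (52 - 62)/3.2751 = -3.0533
df = 57, t-critical = ±2.665
Decision: reject H₀

Answer: t = -3.0533, reject H₀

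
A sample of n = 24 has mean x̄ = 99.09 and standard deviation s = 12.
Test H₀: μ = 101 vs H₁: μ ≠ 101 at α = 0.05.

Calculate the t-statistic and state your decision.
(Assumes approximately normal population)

Answer: t = -0.7798, fail to reject H₀

Derivation:
df = n - 1 = 23
SE = s/√n = 12/√24 = 2.4495
t = (x̄ - μ₀)/SE = (99.09 - 101)/2.4495 = -0.7798
Critical value: t_{0.025,23} = ±2.069
p-value ≈ 0.4435
Decision: fail to reject H₀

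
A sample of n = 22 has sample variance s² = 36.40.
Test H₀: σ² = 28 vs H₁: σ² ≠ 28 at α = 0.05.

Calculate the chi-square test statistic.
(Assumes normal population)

Answer: χ² = 27.3000, fail to reject H₀

Derivation:
df = n - 1 = 21
χ² = (n-1)s²/σ₀² = 21×36.40/28 = 27.3000
Critical values: χ²_{0.975,21} = 10.283, χ²_{0.025,21} = 35.479
Rejection region: χ² < 10.283 or χ² > 35.479
Decision: fail to reject H₀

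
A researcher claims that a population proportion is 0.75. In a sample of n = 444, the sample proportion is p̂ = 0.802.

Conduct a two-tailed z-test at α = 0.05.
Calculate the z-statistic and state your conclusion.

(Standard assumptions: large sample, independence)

Answer: z = 2.5304, reject H₀

Derivation:
H₀: p = 0.75, H₁: p ≠ 0.75
Standard error: SE = √(p₀(1-p₀)/n) = √(0.75×0.25/444) = 0.020550
z-statistic: z = (p̂ - p₀)/SE = (0.802 - 0.75)/0.020550 = 2.5304
Critical value: z_0.025 = ±1.960
p-value = 0.0114
Decision: reject H₀ at α = 0.05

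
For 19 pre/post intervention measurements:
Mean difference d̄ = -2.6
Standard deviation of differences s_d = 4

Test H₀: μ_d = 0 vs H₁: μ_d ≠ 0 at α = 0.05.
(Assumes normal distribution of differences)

Answer: t = -2.8332, reject H₀

Derivation:
df = n - 1 = 18
SE = s_d/√n = 4/√19 = 0.9177
t = d̄/SE = -2.6/0.9177 = -2.8332
Critical value: t_{0.025,18} = ±2.101
p-value ≈ 0.0110
Decision: reject H₀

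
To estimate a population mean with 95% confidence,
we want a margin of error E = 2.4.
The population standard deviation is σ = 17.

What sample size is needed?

z_0.025 = 1.960
n = (z×σ/E)² = (1.960×17/2.4)²
n = 192.7469
Round up: n = 193

Answer: n = 193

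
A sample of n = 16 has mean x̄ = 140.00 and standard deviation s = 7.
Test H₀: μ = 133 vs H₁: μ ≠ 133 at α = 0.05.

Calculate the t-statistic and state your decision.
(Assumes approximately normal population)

Answer: t = 4.0000, reject H₀

Derivation:
df = n - 1 = 15
SE = s/√n = 7/√16 = 1.7500
t = (x̄ - μ₀)/SE = (140.00 - 133)/1.7500 = 4.0000
Critical value: t_{0.025,15} = ±2.131
p-value ≈ 0.0012
Decision: reject H₀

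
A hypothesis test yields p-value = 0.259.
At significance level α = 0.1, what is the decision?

Answer: fail to reject H₀

Derivation:
Compare p-value to α:
0.259 ≥ 0.1
Decision: fail to reject H₀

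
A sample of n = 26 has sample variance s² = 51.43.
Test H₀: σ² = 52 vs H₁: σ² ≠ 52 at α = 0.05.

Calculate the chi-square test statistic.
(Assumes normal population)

df = n - 1 = 25
χ² = (n-1)s²/σ₀² = 25×51.43/52 = 24.7260
Critical values: χ²_{0.975,25} = 13.120, χ²_{0.025,25} = 40.646
Rejection region: χ² < 13.120 or χ² > 40.646
Decision: fail to reject H₀

Answer: χ² = 24.7260, fail to reject H₀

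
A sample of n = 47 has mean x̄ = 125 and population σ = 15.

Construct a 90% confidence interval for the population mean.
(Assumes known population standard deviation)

Confidence level: 90%, α = 0.1
z_0.05 = 1.645
SE = σ/√n = 15/√47 = 2.1880
Margin of error = 1.645 × 2.1880 = 3.5993
CI: x̄ ± margin = 125 ± 3.5993
CI: (121.4007, 128.5993)

Answer: (121.4007, 128.5993)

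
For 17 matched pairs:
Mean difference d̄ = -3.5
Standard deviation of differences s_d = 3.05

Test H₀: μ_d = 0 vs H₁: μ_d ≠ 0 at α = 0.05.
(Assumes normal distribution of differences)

Answer: t = -4.7316, reject H₀

Derivation:
df = n - 1 = 16
SE = s_d/√n = 3.05/√17 = 0.7397
t = d̄/SE = -3.5/0.7397 = -4.7316
Critical value: t_{0.025,16} = ±2.120
p-value ≈ 0.0002
Decision: reject H₀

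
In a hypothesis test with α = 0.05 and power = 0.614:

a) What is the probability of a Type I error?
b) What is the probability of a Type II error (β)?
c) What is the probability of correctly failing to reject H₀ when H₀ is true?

Answer: a) 0.05, b) 0.386, c) 0.95

Derivation:
a) Type I error probability = α = 0.05
b) Power = P(reject H₀ | H₁ true) = 1 - β = 0.614, so Type II error probability = β = 1 - Power = 0.386
c) P(fail to reject H₀ | H₀ true) = 1 - α = 0.95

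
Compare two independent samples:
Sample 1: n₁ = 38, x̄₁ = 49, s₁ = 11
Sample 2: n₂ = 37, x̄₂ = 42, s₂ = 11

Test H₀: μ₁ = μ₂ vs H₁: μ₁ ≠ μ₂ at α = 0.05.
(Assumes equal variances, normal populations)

Answer: t = 2.7553, reject H₀

Derivation:
Pooled variance: s²_p = [37×11² + 36×11²]/(73) = 121.0000
s_p = 11.0000
SE = s_p×√(1/n₁ + 1/n₂) = 11.0000×√(1/38 + 1/37) = 2.5406
t = (x̄₁ - x̄₂)/SE = (49 - 42)/2.5406 = 2.7553
df = 73, t-critical = ±1.993
Decision: reject H₀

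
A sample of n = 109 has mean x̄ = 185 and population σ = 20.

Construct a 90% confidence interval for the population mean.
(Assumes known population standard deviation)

Confidence level: 90%, α = 0.1
z_0.05 = 1.645
SE = σ/√n = 20/√109 = 1.9157
Margin of error = 1.645 × 1.9157 = 3.1513
CI: x̄ ± margin = 185 ± 3.1513
CI: (181.8487, 188.1513)

Answer: (181.8487, 188.1513)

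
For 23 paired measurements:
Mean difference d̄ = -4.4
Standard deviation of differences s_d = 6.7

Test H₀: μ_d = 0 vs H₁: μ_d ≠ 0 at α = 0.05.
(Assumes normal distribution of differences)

Answer: t = -3.1496, reject H₀

Derivation:
df = n - 1 = 22
SE = s_d/√n = 6.7/√23 = 1.3970
t = d̄/SE = -4.4/1.3970 = -3.1496
Critical value: t_{0.025,22} = ±2.074
p-value ≈ 0.0047
Decision: reject H₀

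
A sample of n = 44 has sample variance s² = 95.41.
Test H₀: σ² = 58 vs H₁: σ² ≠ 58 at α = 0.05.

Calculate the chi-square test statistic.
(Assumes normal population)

Answer: χ² = 70.7350, reject H₀

Derivation:
df = n - 1 = 43
χ² = (n-1)s²/σ₀² = 43×95.41/58 = 70.7350
Critical values: χ²_{0.975,43} = 26.785, χ²_{0.025,43} = 62.990
Rejection region: χ² < 26.785 or χ² > 62.990
Decision: reject H₀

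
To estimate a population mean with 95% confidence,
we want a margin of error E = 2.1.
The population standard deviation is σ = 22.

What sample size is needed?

z_0.025 = 1.960
n = (z×σ/E)² = (1.960×22/2.1)²
n = 421.6178
Round up: n = 422

Answer: n = 422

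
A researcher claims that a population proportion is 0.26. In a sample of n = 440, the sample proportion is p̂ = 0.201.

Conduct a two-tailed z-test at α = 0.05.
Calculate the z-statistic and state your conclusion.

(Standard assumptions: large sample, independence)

Answer: z = -2.8215, reject H₀

Derivation:
H₀: p = 0.26, H₁: p ≠ 0.26
Standard error: SE = √(p₀(1-p₀)/n) = √(0.26×0.74/440) = 0.020911
z-statistic: z = (p̂ - p₀)/SE = (0.201 - 0.26)/0.020911 = -2.8215
Critical value: z_0.025 = ±1.960
p-value = 0.0048
Decision: reject H₀ at α = 0.05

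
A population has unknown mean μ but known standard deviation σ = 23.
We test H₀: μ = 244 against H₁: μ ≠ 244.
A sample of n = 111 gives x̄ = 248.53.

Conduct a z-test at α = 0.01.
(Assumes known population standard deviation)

Standard error: SE = σ/√n = 23/√111 = 2.1831
z-statistic: z = (x̄ - μ₀)/SE = (248.53 - 244)/2.1831 = 2.0750
Critical value: ±2.576
p-value = 0.0380
Decision: fail to reject H₀

Answer: z = 2.0750, fail to reject H₀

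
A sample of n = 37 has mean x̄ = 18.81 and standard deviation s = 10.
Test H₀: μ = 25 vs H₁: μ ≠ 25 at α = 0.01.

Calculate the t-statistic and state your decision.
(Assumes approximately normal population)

Answer: t = -3.7652, reject H₀

Derivation:
df = n - 1 = 36
SE = s/√n = 10/√37 = 1.6440
t = (x̄ - μ₀)/SE = (18.81 - 25)/1.6440 = -3.7652
Critical value: t_{0.005,36} = ±2.719
p-value ≈ 0.0006
Decision: reject H₀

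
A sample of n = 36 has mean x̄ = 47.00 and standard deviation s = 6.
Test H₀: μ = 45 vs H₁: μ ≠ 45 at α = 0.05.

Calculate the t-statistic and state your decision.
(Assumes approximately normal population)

df = n - 1 = 35
SE = s/√n = 6/√36 = 1.0000
t = (x̄ - μ₀)/SE = (47.00 - 45)/1.0000 = 2.0000
Critical value: t_{0.025,35} = ±2.030
p-value ≈ 0.0533
Decision: fail to reject H₀

Answer: t = 2.0000, fail to reject H₀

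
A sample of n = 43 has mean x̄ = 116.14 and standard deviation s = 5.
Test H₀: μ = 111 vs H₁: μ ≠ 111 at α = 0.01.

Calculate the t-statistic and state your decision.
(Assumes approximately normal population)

Answer: t = 6.7410, reject H₀

Derivation:
df = n - 1 = 42
SE = s/√n = 5/√43 = 0.7625
t = (x̄ - μ₀)/SE = (116.14 - 111)/0.7625 = 6.7410
Critical value: t_{0.005,42} = ±2.698
p-value < 0.0001
Decision: reject H₀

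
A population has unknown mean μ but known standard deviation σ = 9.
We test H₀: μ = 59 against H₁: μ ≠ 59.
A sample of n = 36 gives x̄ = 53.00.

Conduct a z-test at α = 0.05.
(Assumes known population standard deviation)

Answer: z = -4.0000, reject H₀

Derivation:
Standard error: SE = σ/√n = 9/√36 = 1.5000
z-statistic: z = (x̄ - μ₀)/SE = (53.00 - 59)/1.5000 = -4.0000
Critical value: ±1.960
p-value = 0.0001
Decision: reject H₀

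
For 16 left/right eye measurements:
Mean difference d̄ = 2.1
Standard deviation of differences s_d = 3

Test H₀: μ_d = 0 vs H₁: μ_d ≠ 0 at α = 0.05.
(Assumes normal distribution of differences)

Answer: t = 2.8000, reject H₀

Derivation:
df = n - 1 = 15
SE = s_d/√n = 3/√16 = 0.7500
t = d̄/SE = 2.1/0.7500 = 2.8000
Critical value: t_{0.025,15} = ±2.131
p-value ≈ 0.0135
Decision: reject H₀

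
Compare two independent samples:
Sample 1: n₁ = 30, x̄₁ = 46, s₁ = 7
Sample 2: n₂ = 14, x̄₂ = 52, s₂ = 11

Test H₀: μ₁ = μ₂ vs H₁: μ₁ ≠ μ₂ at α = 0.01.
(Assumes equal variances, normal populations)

Pooled variance: s²_p = [29×7² + 13×11²]/(42) = 71.2857
s_p = 8.4431
SE = s_p×√(1/n₁ + 1/n₂) = 8.4431×√(1/30 + 1/14) = 2.7328
t = (x̄₁ - x̄₂)/SE = (46 - 52)/2.7328 = -2.1956
df = 42, t-critical = ±2.698
Decision: fail to reject H₀

Answer: t = -2.1956, fail to reject H₀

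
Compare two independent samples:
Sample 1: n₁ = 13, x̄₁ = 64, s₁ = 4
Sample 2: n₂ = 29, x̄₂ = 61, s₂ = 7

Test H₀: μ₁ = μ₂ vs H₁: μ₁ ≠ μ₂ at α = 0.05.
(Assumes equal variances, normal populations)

Answer: t = 1.4374, fail to reject H₀

Derivation:
Pooled variance: s²_p = [12×4² + 28×7²]/(40) = 39.1000
s_p = 6.2530
SE = s_p×√(1/n₁ + 1/n₂) = 6.2530×√(1/13 + 1/29) = 2.0871
t = (x̄₁ - x̄₂)/SE = (64 - 61)/2.0871 = 1.4374
df = 40, t-critical = ±2.021
Decision: fail to reject H₀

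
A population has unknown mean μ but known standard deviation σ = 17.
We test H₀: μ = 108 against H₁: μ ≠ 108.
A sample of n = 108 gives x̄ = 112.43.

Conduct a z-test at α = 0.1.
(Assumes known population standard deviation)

Standard error: SE = σ/√n = 17/√108 = 1.6358
z-statistic: z = (x̄ - μ₀)/SE = (112.43 - 108)/1.6358 = 2.7082
Critical value: ±1.645
p-value = 0.0068
Decision: reject H₀

Answer: z = 2.7082, reject H₀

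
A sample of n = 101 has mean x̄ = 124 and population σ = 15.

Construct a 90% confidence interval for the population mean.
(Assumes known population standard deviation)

Confidence level: 90%, α = 0.1
z_0.05 = 1.645
SE = σ/√n = 15/√101 = 1.4926
Margin of error = 1.645 × 1.4926 = 2.4553
CI: x̄ ± margin = 124 ± 2.4553
CI: (121.5447, 126.4553)

Answer: (121.5447, 126.4553)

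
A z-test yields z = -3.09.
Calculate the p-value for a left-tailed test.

Answer: p-value ≈ 0.0010

Derivation:
For z = -3.09:
p = P(Z < -3.09) = Φ(-3.09) = 0.0010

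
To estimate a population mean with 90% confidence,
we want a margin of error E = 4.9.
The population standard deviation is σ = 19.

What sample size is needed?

Answer: n = 41

Derivation:
z_0.05 = 1.645
n = (z×σ/E)² = (1.645×19/4.9)²
n = 40.6862
Round up: n = 41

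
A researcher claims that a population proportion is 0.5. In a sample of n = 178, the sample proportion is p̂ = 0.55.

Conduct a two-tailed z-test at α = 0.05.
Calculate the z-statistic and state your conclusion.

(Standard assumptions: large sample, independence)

Answer: z = 1.3342, fail to reject H₀

Derivation:
H₀: p = 0.5, H₁: p ≠ 0.5
Standard error: SE = √(p₀(1-p₀)/n) = √(0.5×0.5/178) = 0.037477
z-statistic: z = (p̂ - p₀)/SE = (0.55 - 0.5)/0.037477 = 1.3342
Critical value: z_0.025 = ±1.960
p-value = 0.1821
Decision: fail to reject H₀ at α = 0.05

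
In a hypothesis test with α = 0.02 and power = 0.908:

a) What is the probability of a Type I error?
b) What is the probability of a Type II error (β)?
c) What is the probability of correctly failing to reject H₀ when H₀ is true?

Answer: a) 0.02, b) 0.092, c) 0.98

Derivation:
a) Type I error probability = α = 0.02
b) Power = P(reject H₀ | H₁ true) = 1 - β = 0.908, so Type II error probability = β = 1 - Power = 0.092
c) P(fail to reject H₀ | H₀ true) = 1 - α = 0.98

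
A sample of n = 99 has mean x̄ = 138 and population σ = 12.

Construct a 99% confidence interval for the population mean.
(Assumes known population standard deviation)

Answer: (134.8933, 141.1067)

Derivation:
Confidence level: 99%, α = 0.01
z_0.005 = 2.576
SE = σ/√n = 12/√99 = 1.2060
Margin of error = 2.576 × 1.2060 = 3.1067
CI: x̄ ± margin = 138 ± 3.1067
CI: (134.8933, 141.1067)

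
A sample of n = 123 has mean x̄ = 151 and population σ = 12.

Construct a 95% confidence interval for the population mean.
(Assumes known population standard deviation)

Confidence level: 95%, α = 0.05
z_0.025 = 1.960
SE = σ/√n = 12/√123 = 1.0820
Margin of error = 1.960 × 1.0820 = 2.1207
CI: x̄ ± margin = 151 ± 2.1207
CI: (148.8793, 153.1207)

Answer: (148.8793, 153.1207)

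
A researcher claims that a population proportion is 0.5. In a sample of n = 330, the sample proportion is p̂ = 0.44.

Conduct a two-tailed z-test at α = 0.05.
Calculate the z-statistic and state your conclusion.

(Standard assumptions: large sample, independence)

Answer: z = -2.1799, reject H₀

Derivation:
H₀: p = 0.5, H₁: p ≠ 0.5
Standard error: SE = √(p₀(1-p₀)/n) = √(0.5×0.5/330) = 0.027524
z-statistic: z = (p̂ - p₀)/SE = (0.44 - 0.5)/0.027524 = -2.1799
Critical value: z_0.025 = ±1.960
p-value = 0.0293
Decision: reject H₀ at α = 0.05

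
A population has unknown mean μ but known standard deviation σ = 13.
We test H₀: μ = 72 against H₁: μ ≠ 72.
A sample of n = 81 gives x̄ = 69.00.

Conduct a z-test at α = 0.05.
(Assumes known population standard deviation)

Standard error: SE = σ/√n = 13/√81 = 1.4444
z-statistic: z = (x̄ - μ₀)/SE = (69.00 - 72)/1.4444 = -2.0770
Critical value: ±1.960
p-value = 0.0378
Decision: reject H₀

Answer: z = -2.0770, reject H₀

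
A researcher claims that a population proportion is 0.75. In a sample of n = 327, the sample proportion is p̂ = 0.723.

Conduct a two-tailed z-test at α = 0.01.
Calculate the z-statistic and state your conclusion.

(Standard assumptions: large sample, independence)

Answer: z = -1.1275, fail to reject H₀

Derivation:
H₀: p = 0.75, H₁: p ≠ 0.75
Standard error: SE = √(p₀(1-p₀)/n) = √(0.75×0.25/327) = 0.023946
z-statistic: z = (p̂ - p₀)/SE = (0.723 - 0.75)/0.023946 = -1.1275
Critical value: z_0.005 = ±2.576
p-value = 0.2595
Decision: fail to reject H₀ at α = 0.01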